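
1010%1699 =1010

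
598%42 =10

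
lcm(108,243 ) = 972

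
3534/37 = 3534/37 = 95.51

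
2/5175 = 2/5175 = 0.00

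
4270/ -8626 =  - 2135/4313  =  - 0.50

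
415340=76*5465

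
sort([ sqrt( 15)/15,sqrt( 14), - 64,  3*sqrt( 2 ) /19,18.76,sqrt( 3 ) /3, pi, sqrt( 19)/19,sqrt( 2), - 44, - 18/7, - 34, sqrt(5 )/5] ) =[ - 64, -44 , - 34, - 18/7, 3*sqrt( 2)/19,sqrt( 19)/19,sqrt( 15 )/15,sqrt( 5 )/5,sqrt(3)/3 , sqrt( 2),pi,sqrt( 14), 18.76 ]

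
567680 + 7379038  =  7946718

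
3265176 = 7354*444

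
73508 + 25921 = 99429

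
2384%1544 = 840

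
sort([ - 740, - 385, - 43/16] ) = [ - 740,  -  385, - 43/16]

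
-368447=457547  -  825994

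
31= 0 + 31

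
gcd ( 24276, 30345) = 6069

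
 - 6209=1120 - 7329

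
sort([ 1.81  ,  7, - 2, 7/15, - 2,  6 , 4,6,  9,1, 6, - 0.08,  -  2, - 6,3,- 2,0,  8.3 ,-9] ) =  [ -9,  -  6,  -  2, - 2 , - 2, - 2,  -  0.08,0,7/15,1,1.81,  3,  4,6,  6,6, 7,8.3, 9]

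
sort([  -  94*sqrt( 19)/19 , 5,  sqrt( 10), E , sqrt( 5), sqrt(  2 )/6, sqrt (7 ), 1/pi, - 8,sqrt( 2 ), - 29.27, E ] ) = [-29.27, - 94*sqrt(19)/19,-8,sqrt( 2 )/6,1/pi, sqrt(2),  sqrt( 5 ),sqrt(7 ),E, E , sqrt( 10 ), 5]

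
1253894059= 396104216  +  857789843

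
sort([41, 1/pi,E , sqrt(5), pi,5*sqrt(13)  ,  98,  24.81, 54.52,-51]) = [ - 51, 1/pi, sqrt( 5 ), E, pi, 5 * sqrt(13 ),24.81, 41, 54.52,98] 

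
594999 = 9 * 66111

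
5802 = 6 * 967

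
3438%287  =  281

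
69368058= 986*70353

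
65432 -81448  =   - 16016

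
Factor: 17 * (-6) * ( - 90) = 9180 = 2^2*3^3*5^1*17^1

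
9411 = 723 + 8688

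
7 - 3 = 4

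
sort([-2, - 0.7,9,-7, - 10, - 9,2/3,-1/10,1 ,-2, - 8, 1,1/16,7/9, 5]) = [ - 10, - 9,- 8, - 7, - 2, - 2, - 0.7, - 1/10, 1/16, 2/3,7/9 , 1, 1, 5, 9]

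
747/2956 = 747/2956 =0.25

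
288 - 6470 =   -  6182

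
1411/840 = 1+571/840 = 1.68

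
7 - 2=5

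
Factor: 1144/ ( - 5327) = -2^3*7^( - 1)  *11^1*13^1*761^(  -  1 ) 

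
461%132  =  65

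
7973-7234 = 739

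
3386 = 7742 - 4356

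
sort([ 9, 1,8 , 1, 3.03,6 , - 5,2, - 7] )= [ - 7, - 5, 1, 1 , 2, 3.03,6, 8,9 ] 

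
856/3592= 107/449 = 0.24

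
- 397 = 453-850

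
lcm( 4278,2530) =235290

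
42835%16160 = 10515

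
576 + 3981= 4557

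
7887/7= 7887/7 = 1126.71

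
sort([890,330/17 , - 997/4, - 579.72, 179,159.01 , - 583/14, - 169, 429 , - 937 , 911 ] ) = [ - 937 ,-579.72 ,-997/4,  -  169,-583/14 , 330/17,159.01, 179 , 429,890,  911]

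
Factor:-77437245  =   - 3^1*5^1*  5162483^1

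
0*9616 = 0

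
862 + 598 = 1460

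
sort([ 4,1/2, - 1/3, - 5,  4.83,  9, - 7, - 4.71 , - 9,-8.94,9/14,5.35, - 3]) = [ - 9,-8.94,-7, - 5,- 4.71, - 3,-1/3,1/2, 9/14,4,4.83, 5.35,9 ]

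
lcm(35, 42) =210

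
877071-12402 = 864669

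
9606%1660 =1306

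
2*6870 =13740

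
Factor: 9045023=13^1*695771^1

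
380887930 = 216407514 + 164480416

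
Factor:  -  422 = - 2^1 * 211^1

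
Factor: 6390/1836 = 2^( - 1)*3^( - 1) * 5^1 *17^ ( - 1)*71^1 = 355/102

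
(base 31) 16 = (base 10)37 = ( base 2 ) 100101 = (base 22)1F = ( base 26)1b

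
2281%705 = 166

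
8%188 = 8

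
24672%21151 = 3521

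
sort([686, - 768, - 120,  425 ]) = [ - 768, -120, 425,686]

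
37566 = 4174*9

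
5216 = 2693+2523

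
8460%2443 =1131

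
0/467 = 0 = 0.00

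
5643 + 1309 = 6952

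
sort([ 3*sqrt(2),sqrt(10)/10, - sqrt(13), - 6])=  [ - 6 ,- sqrt( 13 ), sqrt(10)/10, 3 * sqrt( 2)]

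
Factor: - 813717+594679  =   - 2^1*109519^1 = - 219038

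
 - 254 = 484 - 738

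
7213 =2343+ 4870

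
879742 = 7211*122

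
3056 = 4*764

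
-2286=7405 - 9691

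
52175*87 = 4539225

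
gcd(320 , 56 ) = 8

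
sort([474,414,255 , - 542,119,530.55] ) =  [-542, 119,255,414,474 , 530.55] 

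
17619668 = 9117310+8502358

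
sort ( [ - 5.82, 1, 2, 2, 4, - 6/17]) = [ - 5.82, - 6/17, 1, 2  ,  2,4]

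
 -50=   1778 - 1828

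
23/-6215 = -23/6215 = - 0.00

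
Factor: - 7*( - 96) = 2^5*3^1*7^1 = 672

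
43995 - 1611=42384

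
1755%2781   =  1755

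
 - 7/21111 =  - 1 +21104/21111 = - 0.00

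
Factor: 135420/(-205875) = - 2^2*3^( - 2 ) * 5^( - 2)*37^1 = - 148/225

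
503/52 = 503/52 = 9.67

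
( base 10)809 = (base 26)153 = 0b1100101001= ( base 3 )1002222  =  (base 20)209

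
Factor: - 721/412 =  - 2^( - 2 )*7^1 = - 7/4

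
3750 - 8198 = - 4448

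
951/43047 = 317/14349 = 0.02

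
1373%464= 445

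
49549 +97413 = 146962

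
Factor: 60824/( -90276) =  - 2^1*3^ ( - 1 ) * 7523^( -1) * 7603^1 = - 15206/22569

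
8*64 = 512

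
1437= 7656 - 6219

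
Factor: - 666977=-23^1* 47^1* 617^1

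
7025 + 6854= 13879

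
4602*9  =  41418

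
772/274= 386/137 =2.82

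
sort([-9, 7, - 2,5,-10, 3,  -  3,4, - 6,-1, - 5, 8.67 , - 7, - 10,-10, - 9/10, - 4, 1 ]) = [-10,-10,-10, -9, - 7, - 6, -5,-4  , - 3 ,-2 , - 1, - 9/10,1,3, 4,5,7, 8.67]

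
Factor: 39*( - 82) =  - 3198=-2^1*3^1 * 13^1*41^1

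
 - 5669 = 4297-9966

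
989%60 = 29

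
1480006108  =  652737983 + 827268125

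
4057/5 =811  +  2/5= 811.40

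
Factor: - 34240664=-2^3*4280083^1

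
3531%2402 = 1129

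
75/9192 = 25/3064= 0.01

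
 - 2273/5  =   - 2273/5 = -  454.60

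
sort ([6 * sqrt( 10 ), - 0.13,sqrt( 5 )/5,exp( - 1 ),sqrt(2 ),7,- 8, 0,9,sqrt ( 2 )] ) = [ - 8, - 0.13,0,exp(-1 ),sqrt(5) /5,sqrt( 2 ),sqrt( 2), 7,9,6*sqrt( 10) ]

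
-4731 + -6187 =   -  10918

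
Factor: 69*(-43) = -2967 = -3^1*23^1*43^1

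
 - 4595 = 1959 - 6554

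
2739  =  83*33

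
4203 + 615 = 4818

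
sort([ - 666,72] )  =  [ - 666, 72] 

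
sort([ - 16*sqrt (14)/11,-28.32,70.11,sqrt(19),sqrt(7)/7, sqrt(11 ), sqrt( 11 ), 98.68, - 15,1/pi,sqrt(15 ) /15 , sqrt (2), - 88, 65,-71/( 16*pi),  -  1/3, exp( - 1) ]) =[ - 88,-28.32,-15, -16*sqrt( 14)/11,-71/(16*pi),-1/3 , sqrt(15 )/15, 1/pi, exp ( - 1 ), sqrt(7)/7,sqrt( 2), sqrt ( 11 )  ,  sqrt(11 ),  sqrt ( 19 ),  65, 70.11, 98.68] 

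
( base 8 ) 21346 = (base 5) 241214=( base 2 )10001011100110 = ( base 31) 996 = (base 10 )8934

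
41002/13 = 3154 = 3154.00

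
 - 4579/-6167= 4579/6167  =  0.74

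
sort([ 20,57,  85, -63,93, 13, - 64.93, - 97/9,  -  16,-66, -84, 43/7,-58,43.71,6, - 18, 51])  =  [ - 84, -66 , - 64.93,- 63, - 58, - 18, - 16 ,  -  97/9,6,43/7,13, 20, 43.71,51,57,85,93 ] 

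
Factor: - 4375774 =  - 2^1*13^1*31^1*61^1*89^1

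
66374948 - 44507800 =21867148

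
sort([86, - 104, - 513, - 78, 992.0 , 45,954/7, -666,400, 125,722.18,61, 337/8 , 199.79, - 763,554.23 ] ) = [- 763, - 666,-513,  -  104, - 78, 337/8,  45, 61, 86, 125,954/7, 199.79,400,554.23, 722.18, 992.0]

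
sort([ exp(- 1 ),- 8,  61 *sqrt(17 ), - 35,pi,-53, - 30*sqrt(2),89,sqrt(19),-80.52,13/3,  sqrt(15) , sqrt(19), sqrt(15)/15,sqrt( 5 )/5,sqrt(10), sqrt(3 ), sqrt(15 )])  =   [ - 80.52, - 53,-30 * sqrt(2), - 35, -8,sqrt(15)/15,exp(-1 ),sqrt( 5) /5,sqrt( 3) , pi,sqrt (10 ) , sqrt(15 ), sqrt ( 15),13/3,sqrt(19),sqrt(19), 89,61*sqrt (17 )] 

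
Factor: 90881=7^1*12983^1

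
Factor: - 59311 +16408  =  -42903 =-3^3 * 7^1*227^1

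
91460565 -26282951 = 65177614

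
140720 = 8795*16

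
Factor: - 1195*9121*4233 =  - 46137985635 = -3^1*5^1*7^1*17^1*83^1*239^1*1303^1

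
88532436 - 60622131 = 27910305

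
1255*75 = 94125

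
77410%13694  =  8940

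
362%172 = 18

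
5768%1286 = 624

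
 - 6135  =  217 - 6352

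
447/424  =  1 + 23/424=   1.05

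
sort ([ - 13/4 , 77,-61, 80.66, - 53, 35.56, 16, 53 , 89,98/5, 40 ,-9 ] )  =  [-61,  -  53,-9, - 13/4, 16, 98/5,35.56,40, 53, 77, 80.66, 89 ] 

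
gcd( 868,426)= 2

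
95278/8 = 47639/4 = 11909.75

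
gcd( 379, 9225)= 1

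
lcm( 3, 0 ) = 0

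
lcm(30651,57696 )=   980832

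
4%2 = 0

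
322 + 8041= 8363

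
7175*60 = 430500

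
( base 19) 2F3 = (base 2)1111110010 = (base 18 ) 322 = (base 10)1010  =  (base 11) 839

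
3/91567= 3/91567 = 0.00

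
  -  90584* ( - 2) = 181168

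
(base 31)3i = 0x6f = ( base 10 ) 111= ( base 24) 4f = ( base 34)39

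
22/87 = 22/87 = 0.25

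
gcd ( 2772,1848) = 924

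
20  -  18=2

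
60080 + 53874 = 113954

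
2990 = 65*46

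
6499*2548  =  16559452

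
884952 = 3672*241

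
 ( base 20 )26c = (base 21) 228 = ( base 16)3A4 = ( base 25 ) 1c7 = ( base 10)932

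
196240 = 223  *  880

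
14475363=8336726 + 6138637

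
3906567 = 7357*531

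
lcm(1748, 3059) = 12236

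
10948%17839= 10948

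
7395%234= 141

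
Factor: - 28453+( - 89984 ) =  - 118437 = - 3^1*11^1*37^1*97^1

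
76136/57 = 1335 + 41/57 = 1335.72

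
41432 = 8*5179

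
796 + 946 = 1742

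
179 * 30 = 5370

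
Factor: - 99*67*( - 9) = 3^4*11^1*67^1 = 59697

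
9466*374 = 3540284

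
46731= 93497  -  46766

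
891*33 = 29403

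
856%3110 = 856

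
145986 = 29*5034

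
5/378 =5/378 = 0.01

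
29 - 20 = 9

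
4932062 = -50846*( - 97 )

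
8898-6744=2154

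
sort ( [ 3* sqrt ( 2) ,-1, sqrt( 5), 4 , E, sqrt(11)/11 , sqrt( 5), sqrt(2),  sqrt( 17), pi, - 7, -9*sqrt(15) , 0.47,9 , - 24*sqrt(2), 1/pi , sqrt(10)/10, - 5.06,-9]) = [-9*sqrt(15), - 24*sqrt(2),- 9,  -  7,- 5.06,-1, sqrt( 11) /11,sqrt ( 10) /10, 1/pi,0.47, sqrt( 2 ), sqrt( 5 ), sqrt( 5),E, pi, 4,sqrt( 17),3*sqrt(2 ), 9 ] 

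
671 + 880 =1551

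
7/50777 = 7/50777 = 0.00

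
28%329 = 28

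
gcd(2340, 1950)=390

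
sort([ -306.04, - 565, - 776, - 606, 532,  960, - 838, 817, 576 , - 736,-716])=[ - 838, - 776, -736, - 716, - 606, - 565, - 306.04,532, 576,817, 960 ] 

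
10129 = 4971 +5158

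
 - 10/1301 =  - 10/1301 = - 0.01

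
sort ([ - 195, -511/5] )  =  [ - 195,-511/5] 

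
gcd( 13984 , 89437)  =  1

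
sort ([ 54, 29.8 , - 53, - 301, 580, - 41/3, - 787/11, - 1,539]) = [ - 301, - 787/11, - 53, - 41/3, - 1, 29.8, 54, 539, 580]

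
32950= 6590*5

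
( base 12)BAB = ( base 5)23330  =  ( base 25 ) 2if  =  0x6b3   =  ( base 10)1715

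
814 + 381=1195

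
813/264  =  3 + 7/88 = 3.08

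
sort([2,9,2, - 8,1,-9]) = [-9, - 8,1,2,2,9 ]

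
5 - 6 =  - 1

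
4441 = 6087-1646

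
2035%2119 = 2035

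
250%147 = 103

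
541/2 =270 + 1/2 =270.50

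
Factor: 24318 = 2^1*3^2*7^1*193^1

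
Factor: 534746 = 2^1 *267373^1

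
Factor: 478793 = 7^1*68399^1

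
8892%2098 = 500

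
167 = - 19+186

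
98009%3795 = 3134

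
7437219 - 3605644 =3831575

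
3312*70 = 231840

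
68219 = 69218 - 999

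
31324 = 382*82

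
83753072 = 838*99944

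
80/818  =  40/409 = 0.10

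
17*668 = 11356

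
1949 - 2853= - 904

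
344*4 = 1376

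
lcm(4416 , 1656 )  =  13248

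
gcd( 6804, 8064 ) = 252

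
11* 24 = 264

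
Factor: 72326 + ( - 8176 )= 64150=2^1*5^2*1283^1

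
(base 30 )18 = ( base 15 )28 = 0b100110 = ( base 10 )38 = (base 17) 24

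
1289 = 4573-3284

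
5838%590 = 528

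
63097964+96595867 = 159693831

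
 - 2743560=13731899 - 16475459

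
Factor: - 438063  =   - 3^1 * 146021^1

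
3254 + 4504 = 7758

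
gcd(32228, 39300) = 4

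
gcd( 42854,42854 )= 42854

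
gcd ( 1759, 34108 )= 1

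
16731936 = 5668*2952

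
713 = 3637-2924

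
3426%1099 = 129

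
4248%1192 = 672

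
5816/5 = 1163 + 1/5=1163.20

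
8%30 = 8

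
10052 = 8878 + 1174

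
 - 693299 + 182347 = - 510952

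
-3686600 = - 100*36866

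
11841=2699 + 9142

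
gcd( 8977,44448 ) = 1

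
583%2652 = 583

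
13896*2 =27792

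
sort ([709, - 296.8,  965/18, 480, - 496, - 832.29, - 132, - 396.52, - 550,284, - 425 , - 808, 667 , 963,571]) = [ - 832.29,-808, - 550,-496, - 425, - 396.52, - 296.8, - 132, 965/18, 284, 480, 571,667, 709,963 ]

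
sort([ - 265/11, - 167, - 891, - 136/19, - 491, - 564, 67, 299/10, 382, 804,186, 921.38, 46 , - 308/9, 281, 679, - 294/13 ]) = [ - 891, - 564, - 491, - 167, - 308/9 , - 265/11 , - 294/13 , - 136/19 , 299/10, 46, 67, 186,281, 382, 679,  804, 921.38]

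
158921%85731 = 73190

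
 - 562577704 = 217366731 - 779944435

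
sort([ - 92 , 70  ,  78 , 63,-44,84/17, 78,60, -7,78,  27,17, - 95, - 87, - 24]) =[ -95, - 92, - 87 , - 44, - 24, -7, 84/17,17, 27,  60, 63, 70,78, 78, 78] 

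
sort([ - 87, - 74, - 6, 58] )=[ - 87, - 74, - 6,58]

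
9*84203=757827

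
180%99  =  81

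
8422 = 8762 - 340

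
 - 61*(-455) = 27755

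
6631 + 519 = 7150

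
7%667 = 7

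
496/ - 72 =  - 7 + 1/9 = - 6.89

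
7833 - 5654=2179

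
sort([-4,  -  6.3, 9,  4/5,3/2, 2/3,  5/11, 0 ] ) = [ - 6.3,-4,0,5/11,  2/3, 4/5, 3/2,9]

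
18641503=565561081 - 546919578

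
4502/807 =5 + 467/807=5.58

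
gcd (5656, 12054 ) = 14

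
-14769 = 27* ( - 547 ) 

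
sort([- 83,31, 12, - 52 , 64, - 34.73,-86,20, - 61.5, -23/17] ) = [ - 86,-83, - 61.5, - 52 , - 34.73, - 23/17, 12,  20, 31,64]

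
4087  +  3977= 8064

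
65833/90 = 731+43/90 = 731.48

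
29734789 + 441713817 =471448606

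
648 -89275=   -  88627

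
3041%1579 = 1462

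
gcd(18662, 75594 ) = 86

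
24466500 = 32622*750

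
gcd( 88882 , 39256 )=2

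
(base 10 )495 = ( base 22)10b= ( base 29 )h2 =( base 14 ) 275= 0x1EF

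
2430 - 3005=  - 575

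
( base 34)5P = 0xc3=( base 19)A5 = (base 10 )195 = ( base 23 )8B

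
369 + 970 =1339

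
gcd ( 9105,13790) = 5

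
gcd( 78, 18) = 6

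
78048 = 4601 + 73447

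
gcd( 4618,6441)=1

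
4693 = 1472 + 3221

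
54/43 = 1 + 11/43 = 1.26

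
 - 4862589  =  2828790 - 7691379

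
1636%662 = 312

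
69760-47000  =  22760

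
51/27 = 1+8/9 =1.89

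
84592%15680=6192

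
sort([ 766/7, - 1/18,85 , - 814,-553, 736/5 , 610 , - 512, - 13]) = [  -  814,-553, - 512, - 13, - 1/18,85,766/7,736/5, 610] 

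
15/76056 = 5/25352 =0.00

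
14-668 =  - 654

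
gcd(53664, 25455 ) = 3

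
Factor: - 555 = -3^1 * 5^1*37^1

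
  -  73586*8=-588688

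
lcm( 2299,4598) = 4598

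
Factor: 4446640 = 2^4 * 5^1*11^1*31^1*163^1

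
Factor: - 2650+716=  - 2^1*967^1 = - 1934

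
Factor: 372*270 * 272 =2^7*3^4*5^1*17^1*31^1 = 27319680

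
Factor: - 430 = -2^1*5^1 *43^1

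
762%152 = 2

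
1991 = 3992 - 2001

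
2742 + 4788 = 7530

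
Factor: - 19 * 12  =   - 2^2*3^1*19^1=-  228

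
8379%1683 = 1647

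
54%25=4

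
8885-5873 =3012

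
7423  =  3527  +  3896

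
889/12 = 889/12 = 74.08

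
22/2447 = 22/2447 = 0.01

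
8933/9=8933/9 = 992.56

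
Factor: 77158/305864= 223/884 = 2^( - 2 )*13^( - 1) * 17^( - 1 )*223^1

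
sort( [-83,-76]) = [ - 83,-76]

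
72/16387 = 72/16387   =  0.00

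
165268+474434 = 639702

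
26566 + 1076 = 27642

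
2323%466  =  459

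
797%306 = 185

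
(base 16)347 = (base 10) 839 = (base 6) 3515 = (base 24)1an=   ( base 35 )ny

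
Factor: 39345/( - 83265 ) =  - 7^(  -  1)*13^ ( - 1 ) * 43^1 = -  43/91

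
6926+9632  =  16558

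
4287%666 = 291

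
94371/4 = 23592 + 3/4 = 23592.75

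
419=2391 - 1972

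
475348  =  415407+59941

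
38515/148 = 260+35/148 = 260.24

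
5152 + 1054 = 6206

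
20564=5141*4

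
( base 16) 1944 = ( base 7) 24600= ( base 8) 14504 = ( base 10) 6468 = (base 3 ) 22212120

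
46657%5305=4217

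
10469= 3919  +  6550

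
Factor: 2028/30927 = 2^2*61^( - 1) = 4/61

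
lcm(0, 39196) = 0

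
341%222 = 119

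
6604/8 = 1651/2 = 825.50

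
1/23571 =1/23571=0.00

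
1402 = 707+695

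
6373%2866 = 641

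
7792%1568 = 1520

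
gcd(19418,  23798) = 146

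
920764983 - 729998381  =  190766602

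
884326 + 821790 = 1706116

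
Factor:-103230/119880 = - 2^ ( - 2) * 3^( - 2)*31^1 = - 31/36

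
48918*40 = 1956720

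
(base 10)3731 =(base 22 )7FD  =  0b111010010011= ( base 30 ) 44B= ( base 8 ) 7223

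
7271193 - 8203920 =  - 932727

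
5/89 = 5/89 =0.06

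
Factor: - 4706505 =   -  3^4*5^1*11621^1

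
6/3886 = 3/1943  =  0.00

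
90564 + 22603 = 113167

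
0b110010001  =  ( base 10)401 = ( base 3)112212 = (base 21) j2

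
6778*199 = 1348822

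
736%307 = 122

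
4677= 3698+979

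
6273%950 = 573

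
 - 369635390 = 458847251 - 828482641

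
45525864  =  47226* 964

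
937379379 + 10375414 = 947754793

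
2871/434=2871/434 = 6.62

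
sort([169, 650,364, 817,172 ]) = [169 , 172,364, 650,817 ]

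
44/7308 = 11/1827 = 0.01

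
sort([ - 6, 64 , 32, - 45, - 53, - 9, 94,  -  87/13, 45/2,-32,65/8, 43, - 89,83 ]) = [ - 89,-53, - 45,-32, - 9, - 87/13, - 6,  65/8 , 45/2, 32 , 43, 64, 83, 94 ]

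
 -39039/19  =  -2055 + 6/19  =  - 2054.68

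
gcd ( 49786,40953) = 803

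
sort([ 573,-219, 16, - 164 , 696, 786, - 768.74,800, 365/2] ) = [ -768.74, - 219, - 164 , 16,365/2,  573,696,786, 800] 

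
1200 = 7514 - 6314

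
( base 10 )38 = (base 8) 46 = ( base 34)14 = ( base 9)42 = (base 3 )1102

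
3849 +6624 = 10473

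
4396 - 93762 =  - 89366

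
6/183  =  2/61 = 0.03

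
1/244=1/244 = 0.00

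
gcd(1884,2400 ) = 12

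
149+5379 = 5528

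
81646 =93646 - 12000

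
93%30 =3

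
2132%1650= 482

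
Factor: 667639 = 7^1 * 127^1*751^1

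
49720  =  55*904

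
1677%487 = 216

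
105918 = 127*834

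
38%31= 7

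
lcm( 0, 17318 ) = 0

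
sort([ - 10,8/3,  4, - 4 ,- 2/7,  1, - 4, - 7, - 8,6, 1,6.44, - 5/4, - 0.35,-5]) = [ - 10, - 8, - 7, - 5 , - 4, - 4,- 5/4, - 0.35, - 2/7,1, 1, 8/3,4,6,  6.44]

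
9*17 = 153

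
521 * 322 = 167762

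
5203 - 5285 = - 82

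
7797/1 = 7797  =  7797.00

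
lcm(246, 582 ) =23862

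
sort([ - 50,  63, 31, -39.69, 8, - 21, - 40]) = [ -50, - 40 ,-39.69,-21,8,31 , 63] 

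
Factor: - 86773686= - 2^1*3^1*173^1*83597^1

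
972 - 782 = 190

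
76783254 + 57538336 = 134321590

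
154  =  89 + 65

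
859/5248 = 859/5248 = 0.16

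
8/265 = 8/265 = 0.03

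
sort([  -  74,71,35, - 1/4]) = [ - 74, - 1/4,35,71]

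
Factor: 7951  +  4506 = 12457^1 = 12457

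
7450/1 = 7450  =  7450.00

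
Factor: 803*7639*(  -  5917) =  - 36295570289  =  -  11^1*61^1*73^1 * 97^1*7639^1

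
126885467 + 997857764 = 1124743231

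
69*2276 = 157044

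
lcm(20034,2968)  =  80136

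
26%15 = 11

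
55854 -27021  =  28833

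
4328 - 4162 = 166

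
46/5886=23/2943 = 0.01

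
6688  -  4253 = 2435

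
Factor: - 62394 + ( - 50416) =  - 2^1 *5^1*29^1*389^1 = - 112810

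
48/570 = 8/95 = 0.08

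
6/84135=2/28045  =  0.00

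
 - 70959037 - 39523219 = - 110482256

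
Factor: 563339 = 7^1 * 23^1*3499^1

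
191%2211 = 191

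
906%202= 98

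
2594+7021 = 9615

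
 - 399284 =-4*99821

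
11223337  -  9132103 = 2091234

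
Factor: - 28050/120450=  - 17/73  =  - 17^1 * 73^(- 1)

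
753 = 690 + 63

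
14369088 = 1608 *8936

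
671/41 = 671/41=16.37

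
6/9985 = 6/9985 = 0.00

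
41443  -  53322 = -11879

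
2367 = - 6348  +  8715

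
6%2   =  0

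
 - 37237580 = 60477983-97715563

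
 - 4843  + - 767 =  - 5610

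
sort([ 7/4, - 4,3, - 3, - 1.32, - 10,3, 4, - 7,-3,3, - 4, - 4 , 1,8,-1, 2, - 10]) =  [ - 10, - 10, - 7, - 4, - 4, - 4, - 3, - 3,-1.32 , - 1,  1,7/4,2,3 , 3, 3,4, 8] 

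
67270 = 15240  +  52030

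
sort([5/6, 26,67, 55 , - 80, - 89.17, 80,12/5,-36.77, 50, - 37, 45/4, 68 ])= [- 89.17, - 80,- 37,  -  36.77, 5/6, 12/5, 45/4, 26,50, 55,67,68, 80 ] 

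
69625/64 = 1087+57/64 = 1087.89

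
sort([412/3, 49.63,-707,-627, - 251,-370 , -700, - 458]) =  [-707,  -  700, - 627 , -458,  -  370, - 251,49.63, 412/3]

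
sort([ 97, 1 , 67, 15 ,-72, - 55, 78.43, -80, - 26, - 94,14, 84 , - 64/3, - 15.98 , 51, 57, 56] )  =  [ - 94,-80, - 72 ,-55, - 26 ,-64/3,-15.98,1,14,15, 51, 56,57 , 67,78.43 , 84, 97 ]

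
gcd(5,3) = 1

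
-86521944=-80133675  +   - 6388269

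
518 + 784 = 1302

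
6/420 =1/70 = 0.01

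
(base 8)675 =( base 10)445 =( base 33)dg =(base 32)dt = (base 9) 544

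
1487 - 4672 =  - 3185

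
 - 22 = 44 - 66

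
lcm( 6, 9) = 18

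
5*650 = 3250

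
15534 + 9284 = 24818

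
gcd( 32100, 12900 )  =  300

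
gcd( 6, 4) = 2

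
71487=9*7943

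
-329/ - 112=2 + 15/16 = 2.94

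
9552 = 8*1194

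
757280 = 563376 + 193904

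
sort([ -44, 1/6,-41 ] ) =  [ - 44,-41,1/6]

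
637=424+213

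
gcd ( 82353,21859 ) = 1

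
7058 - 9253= -2195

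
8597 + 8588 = 17185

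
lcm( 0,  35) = 0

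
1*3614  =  3614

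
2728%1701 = 1027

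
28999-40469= -11470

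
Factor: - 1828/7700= - 457/1925 = - 5^ (  -  2)*7^(  -  1 )*11^( - 1)*457^1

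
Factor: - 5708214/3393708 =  - 2^( - 1 )*3^1*282809^( - 1) * 317123^1= - 951369/565618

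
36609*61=2233149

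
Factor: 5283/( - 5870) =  - 9/10=- 2^( - 1 )  *3^2*5^( - 1)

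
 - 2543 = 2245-4788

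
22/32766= 11/16383 = 0.00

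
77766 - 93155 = -15389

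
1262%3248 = 1262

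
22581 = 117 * 193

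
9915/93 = 106+19/31 = 106.61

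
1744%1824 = 1744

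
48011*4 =192044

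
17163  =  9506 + 7657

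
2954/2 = 1477 = 1477.00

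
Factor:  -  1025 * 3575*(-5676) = 2^2*3^1*5^4*11^2*13^1*41^1*43^1= 20798992500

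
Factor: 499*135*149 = 3^3*5^1* 149^1 *499^1 = 10037385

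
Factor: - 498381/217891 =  -3^1 * 13^2*109^(- 1 )*983^1*1999^ ( - 1)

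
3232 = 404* 8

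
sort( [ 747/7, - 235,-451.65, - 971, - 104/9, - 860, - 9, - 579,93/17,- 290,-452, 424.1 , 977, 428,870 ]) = [ - 971, - 860, - 579, - 452, - 451.65, - 290, - 235,  -  104/9,- 9,93/17,747/7,424.1, 428, 870, 977 ] 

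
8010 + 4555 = 12565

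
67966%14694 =9190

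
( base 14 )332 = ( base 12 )448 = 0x278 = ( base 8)1170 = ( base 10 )632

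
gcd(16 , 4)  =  4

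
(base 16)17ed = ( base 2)1011111101101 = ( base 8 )13755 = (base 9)8355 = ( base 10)6125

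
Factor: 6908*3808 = 26305664 = 2^7*7^1*11^1*17^1*157^1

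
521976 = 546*956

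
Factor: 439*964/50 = 2^1*5^( - 2)*241^1*439^1 = 211598/25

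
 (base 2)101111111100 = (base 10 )3068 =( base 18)988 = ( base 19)899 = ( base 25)4mi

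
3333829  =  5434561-2100732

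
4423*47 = 207881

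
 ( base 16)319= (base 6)3401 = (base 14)409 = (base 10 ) 793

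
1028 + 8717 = 9745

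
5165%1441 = 842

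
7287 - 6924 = 363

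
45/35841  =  15/11947= 0.00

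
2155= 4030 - 1875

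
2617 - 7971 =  - 5354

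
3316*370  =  1226920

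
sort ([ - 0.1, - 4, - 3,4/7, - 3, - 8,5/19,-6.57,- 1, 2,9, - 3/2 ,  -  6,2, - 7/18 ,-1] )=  [ - 8, - 6.57, - 6,-4, - 3, - 3, - 3/2, - 1, - 1, - 7/18 ,  -  0.1, 5/19,4/7,2,2,9]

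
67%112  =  67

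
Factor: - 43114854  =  -2^1*3^1*1493^1 * 4813^1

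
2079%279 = 126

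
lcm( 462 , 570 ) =43890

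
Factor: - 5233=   -  5233^1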